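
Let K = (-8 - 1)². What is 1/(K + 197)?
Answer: 1/278 ≈ 0.0035971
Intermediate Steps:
K = 81 (K = (-9)² = 81)
1/(K + 197) = 1/(81 + 197) = 1/278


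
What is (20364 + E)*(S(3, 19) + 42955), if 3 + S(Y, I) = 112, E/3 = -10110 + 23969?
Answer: 2667427224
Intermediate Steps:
E = 41577 (E = 3*(-10110 + 23969) = 3*13859 = 41577)
S(Y, I) = 109 (S(Y, I) = -3 + 112 = 109)
(20364 + E)*(S(3, 19) + 42955) = (20364 + 41577)*(109 + 42955) = 61941*43064 = 2667427224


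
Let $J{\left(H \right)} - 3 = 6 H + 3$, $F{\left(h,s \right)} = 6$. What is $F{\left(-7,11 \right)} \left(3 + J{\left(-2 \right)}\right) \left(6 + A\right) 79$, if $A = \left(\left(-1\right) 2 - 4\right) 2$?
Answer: $8532$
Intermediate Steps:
$J{\left(H \right)} = 6 + 6 H$ ($J{\left(H \right)} = 3 + \left(6 H + 3\right) = 3 + \left(3 + 6 H\right) = 6 + 6 H$)
$A = -12$ ($A = \left(-2 - 4\right) 2 = \left(-6\right) 2 = -12$)
$F{\left(-7,11 \right)} \left(3 + J{\left(-2 \right)}\right) \left(6 + A\right) 79 = 6 \left(3 + \left(6 + 6 \left(-2\right)\right)\right) \left(6 - 12\right) 79 = 6 \left(3 + \left(6 - 12\right)\right) \left(-6\right) 79 = 6 \left(3 - 6\right) \left(-6\right) 79 = 6 \left(\left(-3\right) \left(-6\right)\right) 79 = 6 \cdot 18 \cdot 79 = 108 \cdot 79 = 8532$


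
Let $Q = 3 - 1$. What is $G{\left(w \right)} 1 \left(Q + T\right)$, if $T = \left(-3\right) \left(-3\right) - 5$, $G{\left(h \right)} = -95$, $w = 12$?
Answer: $-570$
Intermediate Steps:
$Q = 2$ ($Q = 3 - 1 = 2$)
$T = 4$ ($T = 9 - 5 = 4$)
$G{\left(w \right)} 1 \left(Q + T\right) = - 95 \cdot 1 \left(2 + 4\right) = - 95 \cdot 1 \cdot 6 = \left(-95\right) 6 = -570$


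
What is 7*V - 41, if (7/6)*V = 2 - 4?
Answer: -53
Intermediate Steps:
V = -12/7 (V = 6*(2 - 4)/7 = (6/7)*(-2) = -12/7 ≈ -1.7143)
7*V - 41 = 7*(-12/7) - 41 = -12 - 41 = -53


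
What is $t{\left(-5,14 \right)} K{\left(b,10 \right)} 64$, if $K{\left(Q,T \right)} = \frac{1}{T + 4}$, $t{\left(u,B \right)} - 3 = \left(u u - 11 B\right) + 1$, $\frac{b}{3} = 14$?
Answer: $- \frac{4000}{7} \approx -571.43$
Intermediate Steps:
$b = 42$ ($b = 3 \cdot 14 = 42$)
$t{\left(u,B \right)} = 4 + u^{2} - 11 B$ ($t{\left(u,B \right)} = 3 - \left(-1 + 11 B - u u\right) = 3 - \left(-1 - u^{2} + 11 B\right) = 3 + \left(1 + u^{2} - 11 B\right) = 4 + u^{2} - 11 B$)
$K{\left(Q,T \right)} = \frac{1}{4 + T}$
$t{\left(-5,14 \right)} K{\left(b,10 \right)} 64 = \frac{4 + \left(-5\right)^{2} - 154}{4 + 10} \cdot 64 = \frac{4 + 25 - 154}{14} \cdot 64 = \left(-125\right) \frac{1}{14} \cdot 64 = \left(- \frac{125}{14}\right) 64 = - \frac{4000}{7}$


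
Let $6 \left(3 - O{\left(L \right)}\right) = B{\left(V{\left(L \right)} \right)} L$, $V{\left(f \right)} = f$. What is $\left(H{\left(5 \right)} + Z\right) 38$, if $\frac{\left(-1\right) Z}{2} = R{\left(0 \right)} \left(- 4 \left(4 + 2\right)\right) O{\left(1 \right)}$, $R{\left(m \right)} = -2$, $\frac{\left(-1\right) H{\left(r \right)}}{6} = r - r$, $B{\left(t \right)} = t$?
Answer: $-10336$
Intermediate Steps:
$H{\left(r \right)} = 0$ ($H{\left(r \right)} = - 6 \left(r - r\right) = \left(-6\right) 0 = 0$)
$O{\left(L \right)} = 3 - \frac{L^{2}}{6}$ ($O{\left(L \right)} = 3 - \frac{L L}{6} = 3 - \frac{L^{2}}{6}$)
$Z = -272$ ($Z = - 2 - 2 \left(- 4 \left(4 + 2\right)\right) \left(3 - \frac{1^{2}}{6}\right) = - 2 - 2 \left(\left(-4\right) 6\right) \left(3 - \frac{1}{6}\right) = - 2 \left(-2\right) \left(-24\right) \left(3 - \frac{1}{6}\right) = - 2 \cdot 48 \cdot \frac{17}{6} = \left(-2\right) 136 = -272$)
$\left(H{\left(5 \right)} + Z\right) 38 = \left(0 - 272\right) 38 = \left(-272\right) 38 = -10336$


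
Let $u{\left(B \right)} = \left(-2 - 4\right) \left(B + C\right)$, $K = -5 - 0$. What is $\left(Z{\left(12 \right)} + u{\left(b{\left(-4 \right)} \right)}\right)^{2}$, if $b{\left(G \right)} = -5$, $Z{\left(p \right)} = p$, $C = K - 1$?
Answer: $6084$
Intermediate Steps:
$K = -5$ ($K = -5 + 0 = -5$)
$C = -6$ ($C = -5 - 1 = -6$)
$u{\left(B \right)} = 36 - 6 B$ ($u{\left(B \right)} = \left(-2 - 4\right) \left(B - 6\right) = - 6 \left(-6 + B\right) = 36 - 6 B$)
$\left(Z{\left(12 \right)} + u{\left(b{\left(-4 \right)} \right)}\right)^{2} = \left(12 + \left(36 - -30\right)\right)^{2} = \left(12 + \left(36 + 30\right)\right)^{2} = \left(12 + 66\right)^{2} = 78^{2} = 6084$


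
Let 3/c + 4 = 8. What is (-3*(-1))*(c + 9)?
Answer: 117/4 ≈ 29.250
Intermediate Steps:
c = ¾ (c = 3/(-4 + 8) = 3/4 = 3*(¼) = ¾ ≈ 0.75000)
(-3*(-1))*(c + 9) = (-3*(-1))*(¾ + 9) = 3*(39/4) = 117/4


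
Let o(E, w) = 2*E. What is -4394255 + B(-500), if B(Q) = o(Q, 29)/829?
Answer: -3642838395/829 ≈ -4.3943e+6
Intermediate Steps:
B(Q) = 2*Q/829 (B(Q) = (2*Q)/829 = (2*Q)*(1/829) = 2*Q/829)
-4394255 + B(-500) = -4394255 + (2/829)*(-500) = -4394255 - 1000/829 = -3642838395/829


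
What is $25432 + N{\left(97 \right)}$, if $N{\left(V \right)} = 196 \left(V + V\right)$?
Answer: $63456$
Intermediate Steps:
$N{\left(V \right)} = 392 V$ ($N{\left(V \right)} = 196 \cdot 2 V = 392 V$)
$25432 + N{\left(97 \right)} = 25432 + 392 \cdot 97 = 25432 + 38024 = 63456$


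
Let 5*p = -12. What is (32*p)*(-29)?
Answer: 11136/5 ≈ 2227.2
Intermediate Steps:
p = -12/5 (p = (1/5)*(-12) = -12/5 ≈ -2.4000)
(32*p)*(-29) = (32*(-12/5))*(-29) = -384/5*(-29) = 11136/5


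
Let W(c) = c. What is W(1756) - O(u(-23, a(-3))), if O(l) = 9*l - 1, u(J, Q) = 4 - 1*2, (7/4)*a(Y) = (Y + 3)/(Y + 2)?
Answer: 1739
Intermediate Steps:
a(Y) = 4*(3 + Y)/(7*(2 + Y)) (a(Y) = 4*((Y + 3)/(Y + 2))/7 = 4*((3 + Y)/(2 + Y))/7 = 4*(3 + Y)/(7*(2 + Y)))
u(J, Q) = 2 (u(J, Q) = 4 - 2 = 2)
O(l) = -1 + 9*l
W(1756) - O(u(-23, a(-3))) = 1756 - (-1 + 9*2) = 1756 - (-1 + 18) = 1756 - 1*17 = 1756 - 17 = 1739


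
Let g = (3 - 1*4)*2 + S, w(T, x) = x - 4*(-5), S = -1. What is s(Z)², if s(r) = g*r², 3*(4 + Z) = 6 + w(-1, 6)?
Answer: 160000/9 ≈ 17778.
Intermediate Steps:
w(T, x) = 20 + x (w(T, x) = x + 20 = 20 + x)
g = -3 (g = (3 - 1*4)*2 - 1 = (3 - 4)*2 - 1 = -1*2 - 1 = -2 - 1 = -3)
Z = 20/3 (Z = -4 + (6 + (20 + 6))/3 = -4 + (6 + 26)/3 = -4 + (⅓)*32 = -4 + 32/3 = 20/3 ≈ 6.6667)
s(r) = -3*r²
s(Z)² = (-3*(20/3)²)² = (-3*400/9)² = (-400/3)² = 160000/9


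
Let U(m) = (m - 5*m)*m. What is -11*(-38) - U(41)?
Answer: 7142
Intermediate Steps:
U(m) = -4*m² (U(m) = (-4*m)*m = -4*m²)
-11*(-38) - U(41) = -11*(-38) - (-4)*41² = 418 - (-4)*1681 = 418 - 1*(-6724) = 418 + 6724 = 7142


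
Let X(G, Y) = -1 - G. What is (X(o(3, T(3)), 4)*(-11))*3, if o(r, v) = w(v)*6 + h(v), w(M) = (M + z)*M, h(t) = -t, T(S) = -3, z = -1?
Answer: 2508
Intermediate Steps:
w(M) = M*(-1 + M) (w(M) = (M - 1)*M = (-1 + M)*M = M*(-1 + M))
o(r, v) = -v + 6*v*(-1 + v) (o(r, v) = (v*(-1 + v))*6 - v = 6*v*(-1 + v) - v = -v + 6*v*(-1 + v))
(X(o(3, T(3)), 4)*(-11))*3 = ((-1 - (-3)*(-7 + 6*(-3)))*(-11))*3 = ((-1 - (-3)*(-7 - 18))*(-11))*3 = ((-1 - (-3)*(-25))*(-11))*3 = ((-1 - 1*75)*(-11))*3 = ((-1 - 75)*(-11))*3 = -76*(-11)*3 = 836*3 = 2508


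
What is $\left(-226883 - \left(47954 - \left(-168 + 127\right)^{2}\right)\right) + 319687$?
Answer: $46531$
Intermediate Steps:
$\left(-226883 - \left(47954 - \left(-168 + 127\right)^{2}\right)\right) + 319687 = \left(-226883 - \left(47954 - \left(-41\right)^{2}\right)\right) + 319687 = \left(-226883 + \left(1681 - 47954\right)\right) + 319687 = \left(-226883 - 46273\right) + 319687 = -273156 + 319687 = 46531$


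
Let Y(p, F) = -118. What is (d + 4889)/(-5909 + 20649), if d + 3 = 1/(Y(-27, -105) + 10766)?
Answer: 52026129/156951520 ≈ 0.33148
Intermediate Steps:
d = -31943/10648 (d = -3 + 1/(-118 + 10766) = -3 + 1/10648 = -31943/10648 ≈ -2.9999)
(d + 4889)/(-5909 + 20649) = (-31943/10648 + 4889)/(-5909 + 20649) = (52026129/10648)/14740 = (52026129/10648)*(1/14740) = 52026129/156951520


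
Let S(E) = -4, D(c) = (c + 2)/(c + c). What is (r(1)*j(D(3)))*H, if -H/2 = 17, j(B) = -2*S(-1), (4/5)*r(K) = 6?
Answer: -2040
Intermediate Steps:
r(K) = 15/2 (r(K) = (5/4)*6 = 15/2)
D(c) = (2 + c)/(2*c) (D(c) = (2 + c)/((2*c)) = (2 + c)*(1/(2*c)) = (2 + c)/(2*c))
j(B) = 8 (j(B) = -2*(-4) = 8)
H = -34 (H = -2*17 = -34)
(r(1)*j(D(3)))*H = ((15/2)*8)*(-34) = 60*(-34) = -2040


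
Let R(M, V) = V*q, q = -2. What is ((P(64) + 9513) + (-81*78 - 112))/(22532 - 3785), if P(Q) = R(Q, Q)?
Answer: 985/6249 ≈ 0.15763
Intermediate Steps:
R(M, V) = -2*V (R(M, V) = V*(-2) = -2*V)
P(Q) = -2*Q
((P(64) + 9513) + (-81*78 - 112))/(22532 - 3785) = ((-2*64 + 9513) + (-81*78 - 112))/(22532 - 3785) = ((-128 + 9513) + (-6318 - 112))/18747 = (9385 - 6430)*(1/18747) = 2955*(1/18747) = 985/6249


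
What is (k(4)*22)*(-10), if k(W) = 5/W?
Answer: -275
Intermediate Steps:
(k(4)*22)*(-10) = ((5/4)*22)*(-10) = (55/2)*(-10) = -275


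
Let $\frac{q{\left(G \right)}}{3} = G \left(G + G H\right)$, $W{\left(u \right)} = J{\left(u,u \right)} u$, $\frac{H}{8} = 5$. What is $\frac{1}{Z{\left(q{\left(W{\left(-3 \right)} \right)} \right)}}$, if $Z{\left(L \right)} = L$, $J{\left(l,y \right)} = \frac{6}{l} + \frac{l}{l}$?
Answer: $\frac{1}{1107} \approx 0.00090334$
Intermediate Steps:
$H = 40$ ($H = 8 \cdot 5 = 40$)
$J{\left(l,y \right)} = 1 + \frac{6}{l}$ ($J{\left(l,y \right)} = \frac{6}{l} + 1 = 1 + \frac{6}{l}$)
$W{\left(u \right)} = 6 + u$ ($W{\left(u \right)} = \frac{6 + u}{u} u = 6 + u$)
$q{\left(G \right)} = 123 G^{2}$ ($q{\left(G \right)} = 3 G \left(G + G 40\right) = 3 G \left(G + 40 G\right) = 3 G 41 G = 3 \cdot 41 G^{2} = 123 G^{2}$)
$\frac{1}{Z{\left(q{\left(W{\left(-3 \right)} \right)} \right)}} = \frac{1}{123 \left(6 - 3\right)^{2}} = \frac{1}{123 \cdot 3^{2}} = \frac{1}{123 \cdot 9} = \frac{1}{1107}$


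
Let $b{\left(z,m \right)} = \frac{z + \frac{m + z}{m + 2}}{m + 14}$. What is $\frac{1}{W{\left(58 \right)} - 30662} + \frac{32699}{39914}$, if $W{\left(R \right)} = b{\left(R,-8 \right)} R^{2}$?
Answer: $\frac{59159531}{72244340} \approx 0.81888$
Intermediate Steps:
$b{\left(z,m \right)} = \frac{z + \frac{m + z}{2 + m}}{14 + m}$
$W{\left(R \right)} = R^{2} \left(\frac{2}{9} + \frac{5 R}{36}\right)$ ($W{\left(R \right)} = \frac{-8 + 3 R - 8 R}{28 + \left(-8\right)^{2} + 16 \left(-8\right)} R^{2} = \frac{-8 - 5 R}{28 + 64 - 128} R^{2} = \frac{-8 - 5 R}{-36} R^{2} = - \frac{-8 - 5 R}{36} R^{2} = \left(\frac{2}{9} + \frac{5 R}{36}\right) R^{2} = R^{2} \left(\frac{2}{9} + \frac{5 R}{36}\right)$)
$\frac{1}{W{\left(58 \right)} - 30662} + \frac{32699}{39914} = \frac{1}{\frac{58^{2} \left(8 + 5 \cdot 58\right)}{36} - 30662} + \frac{32699}{39914} = \frac{1}{\frac{1}{36} \cdot 3364 \left(8 + 290\right) - 30662} + 32699 \cdot \frac{1}{39914} = \frac{1}{\frac{1}{36} \cdot 3364 \cdot 298 - 30662} + \frac{32699}{39914} = \frac{1}{\frac{250618}{9} - 30662} + \frac{32699}{39914} = \frac{1}{- \frac{25340}{9}} + \frac{32699}{39914} = - \frac{9}{25340} + \frac{32699}{39914} = \frac{59159531}{72244340}$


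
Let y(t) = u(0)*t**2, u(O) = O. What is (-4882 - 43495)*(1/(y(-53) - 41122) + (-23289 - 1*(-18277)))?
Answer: 9970667326305/41122 ≈ 2.4247e+8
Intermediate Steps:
y(t) = 0 (y(t) = 0*t**2 = 0)
(-4882 - 43495)*(1/(y(-53) - 41122) + (-23289 - 1*(-18277))) = (-4882 - 43495)*(1/(0 - 41122) + (-23289 - 1*(-18277))) = -48377*(1/(-41122) + (-23289 + 18277)) = -48377*(-1/41122 - 5012) = -48377*(-206103465/41122) = 9970667326305/41122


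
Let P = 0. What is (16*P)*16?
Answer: 0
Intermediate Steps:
(16*P)*16 = (16*0)*16 = 0*16 = 0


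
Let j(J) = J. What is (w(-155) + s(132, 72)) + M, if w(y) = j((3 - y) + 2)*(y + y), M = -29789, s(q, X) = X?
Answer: -79317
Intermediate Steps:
w(y) = 2*y*(5 - y) (w(y) = ((3 - y) + 2)*(y + y) = (5 - y)*(2*y) = 2*y*(5 - y))
(w(-155) + s(132, 72)) + M = (2*(-155)*(5 - 1*(-155)) + 72) - 29789 = (2*(-155)*(5 + 155) + 72) - 29789 = (2*(-155)*160 + 72) - 29789 = (-49600 + 72) - 29789 = -49528 - 29789 = -79317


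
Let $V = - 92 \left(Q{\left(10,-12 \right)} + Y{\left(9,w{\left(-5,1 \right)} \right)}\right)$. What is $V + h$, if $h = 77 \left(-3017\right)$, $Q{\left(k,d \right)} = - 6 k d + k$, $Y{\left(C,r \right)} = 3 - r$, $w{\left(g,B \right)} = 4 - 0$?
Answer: $-299377$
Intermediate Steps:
$w{\left(g,B \right)} = 4$ ($w{\left(g,B \right)} = 4 + 0 = 4$)
$Q{\left(k,d \right)} = k - 6 d k$ ($Q{\left(k,d \right)} = - 6 d k + k = k - 6 d k$)
$h = -232309$
$V = -67068$ ($V = - 92 \left(10 \left(1 - -72\right) + \left(3 - 4\right)\right) = - 92 \left(10 \left(1 + 72\right) + \left(3 - 4\right)\right) = - 92 \left(10 \cdot 73 - 1\right) = - 92 \left(730 - 1\right) = \left(-92\right) 729 = -67068$)
$V + h = -67068 - 232309 = -299377$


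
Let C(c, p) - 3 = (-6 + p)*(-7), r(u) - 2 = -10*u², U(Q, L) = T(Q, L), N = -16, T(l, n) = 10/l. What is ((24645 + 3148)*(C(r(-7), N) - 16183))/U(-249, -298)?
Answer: 55453621941/5 ≈ 1.1091e+10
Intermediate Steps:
U(Q, L) = 10/Q
r(u) = 2 - 10*u²
C(c, p) = 45 - 7*p (C(c, p) = 3 + (-6 + p)*(-7) = 3 + (42 - 7*p) = 45 - 7*p)
((24645 + 3148)*(C(r(-7), N) - 16183))/U(-249, -298) = ((24645 + 3148)*((45 - 7*(-16)) - 16183))/((10/(-249))) = (27793*((45 + 112) - 16183))/((10*(-1/249))) = (27793*(157 - 16183))/(-10/249) = (27793*(-16026))*(-249/10) = -445410618*(-249/10) = 55453621941/5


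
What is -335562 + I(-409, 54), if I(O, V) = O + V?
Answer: -335917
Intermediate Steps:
-335562 + I(-409, 54) = -335562 + (-409 + 54) = -335562 - 355 = -335917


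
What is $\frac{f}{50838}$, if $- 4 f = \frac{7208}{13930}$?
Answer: $- \frac{901}{354086670} \approx -2.5446 \cdot 10^{-6}$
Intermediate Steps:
$f = - \frac{901}{6965}$ ($f = - \frac{7208 \cdot \frac{1}{13930}}{4} = \left(- \frac{1}{4}\right) \frac{3604}{6965} = - \frac{901}{6965} \approx -0.12936$)
$\frac{f}{50838} = - \frac{901}{6965 \cdot 50838} = \left(- \frac{901}{6965}\right) \frac{1}{50838} = - \frac{901}{354086670}$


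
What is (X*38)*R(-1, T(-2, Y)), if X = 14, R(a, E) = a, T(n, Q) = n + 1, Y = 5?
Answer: -532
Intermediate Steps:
T(n, Q) = 1 + n
(X*38)*R(-1, T(-2, Y)) = (14*38)*(-1) = 532*(-1) = -532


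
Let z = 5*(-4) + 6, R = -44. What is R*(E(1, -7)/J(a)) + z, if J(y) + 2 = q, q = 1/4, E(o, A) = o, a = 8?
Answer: 78/7 ≈ 11.143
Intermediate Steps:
q = ¼ ≈ 0.25000
J(y) = -7/4 (J(y) = -2 + ¼ = -7/4)
z = -14 (z = -20 + 6 = -14)
R*(E(1, -7)/J(a)) + z = -44/(-7/4) - 14 = -44*(-4)/7 - 14 = -44*(-4/7) - 14 = 176/7 - 14 = 78/7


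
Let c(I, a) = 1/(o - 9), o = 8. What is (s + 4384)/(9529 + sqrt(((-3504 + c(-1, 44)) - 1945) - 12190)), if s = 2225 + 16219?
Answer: 217528012/90819481 - 958776*I*sqrt(10)/90819481 ≈ 2.3952 - 0.033384*I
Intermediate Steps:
s = 18444
c(I, a) = -1 (c(I, a) = 1/(8 - 9) = 1/(-1) = -1)
(s + 4384)/(9529 + sqrt(((-3504 + c(-1, 44)) - 1945) - 12190)) = (18444 + 4384)/(9529 + sqrt(((-3504 - 1) - 1945) - 12190)) = 22828/(9529 + sqrt((-3505 - 1945) - 12190)) = 22828/(9529 + sqrt(-5450 - 12190)) = 22828/(9529 + sqrt(-17640)) = 22828/(9529 + 42*I*sqrt(10))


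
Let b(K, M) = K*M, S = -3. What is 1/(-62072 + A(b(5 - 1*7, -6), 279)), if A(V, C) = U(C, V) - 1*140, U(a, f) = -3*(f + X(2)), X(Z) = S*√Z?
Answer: -31124/1937406671 - 9*√2/3874813342 ≈ -1.6068e-5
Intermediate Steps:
X(Z) = -3*√Z
U(a, f) = -3*f + 9*√2 (U(a, f) = -3*(f - 3*√2) = -3*f + 9*√2)
A(V, C) = -140 - 3*V + 9*√2 (A(V, C) = (-3*V + 9*√2) - 1*140 = (-3*V + 9*√2) - 140 = -140 - 3*V + 9*√2)
1/(-62072 + A(b(5 - 1*7, -6), 279)) = 1/(-62072 + (-140 - 3*(5 - 1*7)*(-6) + 9*√2)) = 1/(-62072 + (-140 - 3*(5 - 7)*(-6) + 9*√2)) = 1/(-62072 + (-140 - (-6)*(-6) + 9*√2)) = 1/(-62072 + (-140 - 3*12 + 9*√2)) = 1/(-62072 + (-140 - 36 + 9*√2)) = 1/(-62072 + (-176 + 9*√2)) = 1/(-62248 + 9*√2)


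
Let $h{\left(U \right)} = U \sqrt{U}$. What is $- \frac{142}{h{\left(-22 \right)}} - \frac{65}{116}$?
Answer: $- \frac{65}{116} - \frac{71 i \sqrt{22}}{242} \approx -0.56034 - 1.3761 i$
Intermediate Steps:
$h{\left(U \right)} = U^{\frac{3}{2}}$
$- \frac{142}{h{\left(-22 \right)}} - \frac{65}{116} = - \frac{142}{\left(-22\right)^{\frac{3}{2}}} - \frac{65}{116} = - \frac{142}{\left(-22\right) i \sqrt{22}} - \frac{65}{116} = - 142 \frac{i \sqrt{22}}{484} - \frac{65}{116} = - \frac{71 i \sqrt{22}}{242} - \frac{65}{116} = - \frac{65}{116} - \frac{71 i \sqrt{22}}{242}$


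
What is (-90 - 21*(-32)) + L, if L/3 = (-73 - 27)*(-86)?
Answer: 26382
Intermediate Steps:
L = 25800 (L = 3*((-73 - 27)*(-86)) = 3*(-100*(-86)) = 3*8600 = 25800)
(-90 - 21*(-32)) + L = (-90 - 21*(-32)) + 25800 = (-90 + 672) + 25800 = 582 + 25800 = 26382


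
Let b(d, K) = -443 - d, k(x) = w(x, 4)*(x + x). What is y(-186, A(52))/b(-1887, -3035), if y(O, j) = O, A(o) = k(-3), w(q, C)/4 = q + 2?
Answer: -93/722 ≈ -0.12881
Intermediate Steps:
w(q, C) = 8 + 4*q (w(q, C) = 4*(q + 2) = 4*(2 + q) = 8 + 4*q)
k(x) = 2*x*(8 + 4*x) (k(x) = (8 + 4*x)*(x + x) = (8 + 4*x)*(2*x) = 2*x*(8 + 4*x))
A(o) = 24 (A(o) = 8*(-3)*(2 - 3) = 8*(-3)*(-1) = 24)
y(-186, A(52))/b(-1887, -3035) = -186/(-443 - 1*(-1887)) = -186/(-443 + 1887) = -186/1444 = -186*1/1444 = -93/722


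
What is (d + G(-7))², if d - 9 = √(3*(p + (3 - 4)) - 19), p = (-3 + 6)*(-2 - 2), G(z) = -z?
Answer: (16 + I*√58)² ≈ 198.0 + 243.7*I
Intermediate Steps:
p = -12 (p = 3*(-4) = -12)
d = 9 + I*√58 (d = 9 + √(3*(-12 + (3 - 4)) - 19) = 9 + √(3*(-12 - 1) - 19) = 9 + √(3*(-13) - 19) = 9 + √(-39 - 19) = 9 + √(-58) = 9 + I*√58 ≈ 9.0 + 7.6158*I)
(d + G(-7))² = ((9 + I*√58) - 1*(-7))² = ((9 + I*√58) + 7)² = (16 + I*√58)²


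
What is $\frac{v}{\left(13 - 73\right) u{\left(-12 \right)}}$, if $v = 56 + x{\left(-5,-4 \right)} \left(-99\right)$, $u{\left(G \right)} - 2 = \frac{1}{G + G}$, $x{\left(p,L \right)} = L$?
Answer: $- \frac{904}{235} \approx -3.8468$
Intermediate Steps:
$u{\left(G \right)} = 2 + \frac{1}{2 G}$ ($u{\left(G \right)} = 2 + \frac{1}{G + G} = 2 + \frac{1}{2 G}$)
$v = 452$ ($v = 56 - -396 = 56 + 396 = 452$)
$\frac{v}{\left(13 - 73\right) u{\left(-12 \right)}} = \frac{452}{\left(13 - 73\right) \left(2 + \frac{1}{2 \left(-12\right)}\right)} = \frac{452}{\left(-60\right) \left(2 + \frac{1}{2} \left(- \frac{1}{12}\right)\right)} = \frac{452}{\left(-60\right) \left(2 - \frac{1}{24}\right)} = \frac{452}{\left(-60\right) \frac{47}{24}} = \frac{452}{- \frac{235}{2}} = 452 \left(- \frac{2}{235}\right) = - \frac{904}{235}$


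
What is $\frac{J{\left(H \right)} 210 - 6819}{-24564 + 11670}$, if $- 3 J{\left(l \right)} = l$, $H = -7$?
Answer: $\frac{6329}{12894} \approx 0.49085$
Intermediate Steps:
$J{\left(l \right)} = - \frac{l}{3}$
$\frac{J{\left(H \right)} 210 - 6819}{-24564 + 11670} = \frac{\left(- \frac{1}{3}\right) \left(-7\right) 210 - 6819}{-24564 + 11670} = \frac{\frac{7}{3} \cdot 210 - 6819}{-12894} = \left(490 - 6819\right) \left(- \frac{1}{12894}\right) = \left(-6329\right) \left(- \frac{1}{12894}\right) = \frac{6329}{12894}$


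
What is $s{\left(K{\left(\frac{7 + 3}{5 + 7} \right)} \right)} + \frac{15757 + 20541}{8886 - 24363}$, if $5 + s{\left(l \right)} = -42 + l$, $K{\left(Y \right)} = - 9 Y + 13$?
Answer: $- \frac{1357187}{30954} \approx -43.845$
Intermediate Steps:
$K{\left(Y \right)} = 13 - 9 Y$
$s{\left(l \right)} = -47 + l$ ($s{\left(l \right)} = -5 + \left(-42 + l\right) = -47 + l$)
$s{\left(K{\left(\frac{7 + 3}{5 + 7} \right)} \right)} + \frac{15757 + 20541}{8886 - 24363} = \left(-47 + \left(13 - 9 \frac{7 + 3}{5 + 7}\right)\right) + \frac{15757 + 20541}{8886 - 24363} = \left(-47 + \left(13 - 9 \cdot \frac{10}{12}\right)\right) + \frac{36298}{-15477} = \left(-47 + \left(13 - 9 \cdot 10 \cdot \frac{1}{12}\right)\right) + 36298 \left(- \frac{1}{15477}\right) = \left(-47 + \left(13 - \frac{15}{2}\right)\right) - \frac{36298}{15477} = \left(-47 + \frac{11}{2}\right) - \frac{36298}{15477} = - \frac{83}{2} - \frac{36298}{15477} = - \frac{1357187}{30954}$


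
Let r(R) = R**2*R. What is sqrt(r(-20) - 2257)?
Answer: I*sqrt(10257) ≈ 101.28*I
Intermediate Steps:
r(R) = R**3
sqrt(r(-20) - 2257) = sqrt((-20)**3 - 2257) = sqrt(-8000 - 2257) = sqrt(-10257) = I*sqrt(10257)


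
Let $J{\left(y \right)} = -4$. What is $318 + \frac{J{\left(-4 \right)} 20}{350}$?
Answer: $\frac{11122}{35} \approx 317.77$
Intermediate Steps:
$318 + \frac{J{\left(-4 \right)} 20}{350} = 318 + \frac{\left(-4\right) 20}{350} = 318 + \frac{1}{350} \left(-80\right) = 318 - \frac{8}{35} = \frac{11122}{35}$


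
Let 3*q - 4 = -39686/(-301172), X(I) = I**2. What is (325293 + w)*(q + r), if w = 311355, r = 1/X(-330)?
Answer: 599126584723522/683283975 ≈ 8.7683e+5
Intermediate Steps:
r = 1/108900 (r = 1/((-330)**2) = 1/108900 ≈ 9.1827e-6)
q = 622187/451758 (q = 4/3 + (-39686/(-301172))/3 = 4/3 + (-39686*(-1/301172))/3 = 4/3 + (1/3)*(19843/150586) = 4/3 + 19843/451758 = 622187/451758 ≈ 1.3773)
(325293 + w)*(q + r) = (325293 + 311355)*(622187/451758 + 1/108900) = 636648*(11292769343/8199407700) = 599126584723522/683283975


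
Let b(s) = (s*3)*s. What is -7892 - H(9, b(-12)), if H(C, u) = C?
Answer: -7901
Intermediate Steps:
b(s) = 3*s² (b(s) = (3*s)*s = 3*s²)
-7892 - H(9, b(-12)) = -7892 - 1*9 = -7892 - 9 = -7901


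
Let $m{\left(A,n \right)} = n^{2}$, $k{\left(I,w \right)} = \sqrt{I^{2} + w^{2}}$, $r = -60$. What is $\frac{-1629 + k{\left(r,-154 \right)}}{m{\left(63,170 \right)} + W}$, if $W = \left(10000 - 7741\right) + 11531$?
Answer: $- \frac{543}{14230} + \frac{\sqrt{6829}}{21345} \approx -0.034287$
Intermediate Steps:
$W = 13790$ ($W = 2259 + 11531 = 13790$)
$\frac{-1629 + k{\left(r,-154 \right)}}{m{\left(63,170 \right)} + W} = \frac{-1629 + \sqrt{\left(-60\right)^{2} + \left(-154\right)^{2}}}{170^{2} + 13790} = \frac{-1629 + \sqrt{3600 + 23716}}{28900 + 13790} = \frac{-1629 + \sqrt{27316}}{42690} = \left(-1629 + 2 \sqrt{6829}\right) \frac{1}{42690} = - \frac{543}{14230} + \frac{\sqrt{6829}}{21345}$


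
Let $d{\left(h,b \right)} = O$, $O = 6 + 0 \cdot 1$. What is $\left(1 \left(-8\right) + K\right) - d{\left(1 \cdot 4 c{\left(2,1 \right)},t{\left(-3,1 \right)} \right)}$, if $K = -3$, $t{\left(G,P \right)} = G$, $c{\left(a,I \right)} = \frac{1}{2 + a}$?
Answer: $-17$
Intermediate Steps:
$O = 6$ ($O = 6 + 0 = 6$)
$d{\left(h,b \right)} = 6$
$\left(1 \left(-8\right) + K\right) - d{\left(1 \cdot 4 c{\left(2,1 \right)},t{\left(-3,1 \right)} \right)} = \left(1 \left(-8\right) - 3\right) - 6 = \left(-8 - 3\right) - 6 = -11 - 6 = -17$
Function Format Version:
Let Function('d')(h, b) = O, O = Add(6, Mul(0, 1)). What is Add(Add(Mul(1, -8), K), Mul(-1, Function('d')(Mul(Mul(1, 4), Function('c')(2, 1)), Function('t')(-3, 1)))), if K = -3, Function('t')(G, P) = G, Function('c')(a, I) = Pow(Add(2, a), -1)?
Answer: -17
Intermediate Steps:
O = 6 (O = Add(6, 0) = 6)
Function('d')(h, b) = 6
Add(Add(Mul(1, -8), K), Mul(-1, Function('d')(Mul(Mul(1, 4), Function('c')(2, 1)), Function('t')(-3, 1)))) = Add(Add(Mul(1, -8), -3), Mul(-1, 6)) = Add(Add(-8, -3), -6) = Add(-11, -6) = -17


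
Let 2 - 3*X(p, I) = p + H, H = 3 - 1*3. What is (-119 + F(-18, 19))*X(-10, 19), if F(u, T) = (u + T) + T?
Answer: -396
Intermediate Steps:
H = 0 (H = 3 - 3 = 0)
F(u, T) = u + 2*T (F(u, T) = (T + u) + T = u + 2*T)
X(p, I) = ⅔ - p/3 (X(p, I) = ⅔ - (p + 0)/3 = ⅔ - p/3)
(-119 + F(-18, 19))*X(-10, 19) = (-119 + (-18 + 2*19))*(⅔ - ⅓*(-10)) = (-119 + (-18 + 38))*(⅔ + 10/3) = (-119 + 20)*4 = -99*4 = -396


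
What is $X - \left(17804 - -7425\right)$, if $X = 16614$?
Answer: $-8615$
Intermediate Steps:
$X - \left(17804 - -7425\right) = 16614 - \left(17804 - -7425\right) = 16614 - \left(17804 + 7425\right) = 16614 - 25229 = -8615$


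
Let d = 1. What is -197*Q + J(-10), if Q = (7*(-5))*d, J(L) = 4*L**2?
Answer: 7295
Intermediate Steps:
Q = -35 (Q = (7*(-5))*1 = -35*1 = -35)
-197*Q + J(-10) = -197*(-35) + 4*(-10)**2 = 6895 + 4*100 = 6895 + 400 = 7295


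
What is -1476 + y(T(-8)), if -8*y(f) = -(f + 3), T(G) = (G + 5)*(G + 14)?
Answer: -11823/8 ≈ -1477.9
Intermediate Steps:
T(G) = (5 + G)*(14 + G)
y(f) = 3/8 + f/8 (y(f) = -(-1)*(f + 3)/8 = -(-1)*(3 + f)/8 = -(-3 - f)/8 = 3/8 + f/8)
-1476 + y(T(-8)) = -1476 + (3/8 + (70 + (-8)² + 19*(-8))/8) = -1476 + (3/8 + (70 + 64 - 152)/8) = -1476 + (3/8 + (⅛)*(-18)) = -1476 + (3/8 - 9/4) = -1476 - 15/8 = -11823/8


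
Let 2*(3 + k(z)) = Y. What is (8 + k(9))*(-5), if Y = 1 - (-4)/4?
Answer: -30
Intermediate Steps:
Y = 2 (Y = 1 - (-4)/4 = 1 - 1*(-1) = 1 + 1 = 2)
k(z) = -2 (k(z) = -3 + (½)*2 = -3 + 1 = -2)
(8 + k(9))*(-5) = (8 - 2)*(-5) = 6*(-5) = -30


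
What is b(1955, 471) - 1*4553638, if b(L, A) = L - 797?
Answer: -4552480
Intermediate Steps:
b(L, A) = -797 + L
b(1955, 471) - 1*4553638 = (-797 + 1955) - 1*4553638 = 1158 - 4553638 = -4552480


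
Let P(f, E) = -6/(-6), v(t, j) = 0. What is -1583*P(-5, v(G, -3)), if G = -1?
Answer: -1583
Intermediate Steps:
P(f, E) = 1 (P(f, E) = -6*(-⅙) = 1)
-1583*P(-5, v(G, -3)) = -1583*1 = -1583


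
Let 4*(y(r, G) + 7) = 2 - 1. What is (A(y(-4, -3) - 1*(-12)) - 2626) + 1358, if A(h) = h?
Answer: -5051/4 ≈ -1262.8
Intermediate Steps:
y(r, G) = -27/4 (y(r, G) = -7 + (2 - 1)/4 = -7 + (¼)*1 = -7 + ¼ = -27/4)
(A(y(-4, -3) - 1*(-12)) - 2626) + 1358 = ((-27/4 - 1*(-12)) - 2626) + 1358 = ((-27/4 + 12) - 2626) + 1358 = (21/4 - 2626) + 1358 = -10483/4 + 1358 = -5051/4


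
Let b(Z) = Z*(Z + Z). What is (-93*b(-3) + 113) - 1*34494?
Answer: -36055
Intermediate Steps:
b(Z) = 2*Z**2 (b(Z) = Z*(2*Z) = 2*Z**2)
(-93*b(-3) + 113) - 1*34494 = (-186*(-3)**2 + 113) - 1*34494 = (-186*9 + 113) - 34494 = (-93*18 + 113) - 34494 = (-1674 + 113) - 34494 = -1561 - 34494 = -36055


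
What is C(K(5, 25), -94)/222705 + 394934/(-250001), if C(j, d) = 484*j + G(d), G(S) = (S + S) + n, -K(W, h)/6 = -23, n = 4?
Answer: -71301709862/55676472705 ≈ -1.2806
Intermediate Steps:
K(W, h) = 138 (K(W, h) = -6*(-23) = 138)
G(S) = 4 + 2*S (G(S) = (S + S) + 4 = 2*S + 4 = 4 + 2*S)
C(j, d) = 4 + 2*d + 484*j (C(j, d) = 484*j + (4 + 2*d) = 4 + 2*d + 484*j)
C(K(5, 25), -94)/222705 + 394934/(-250001) = (4 + 2*(-94) + 484*138)/222705 + 394934/(-250001) = (4 - 188 + 66792)*(1/222705) + 394934*(-1/250001) = 66608*(1/222705) - 394934/250001 = 66608/222705 - 394934/250001 = -71301709862/55676472705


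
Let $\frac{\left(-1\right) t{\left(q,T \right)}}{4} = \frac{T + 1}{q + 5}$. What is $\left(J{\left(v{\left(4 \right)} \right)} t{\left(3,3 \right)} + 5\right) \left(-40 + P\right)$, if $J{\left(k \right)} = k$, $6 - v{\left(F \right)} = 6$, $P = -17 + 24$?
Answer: $-165$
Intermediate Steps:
$P = 7$
$v{\left(F \right)} = 0$ ($v{\left(F \right)} = 6 - 6 = 0$)
$t{\left(q,T \right)} = - \frac{4 \left(1 + T\right)}{5 + q}$ ($t{\left(q,T \right)} = - 4 \frac{T + 1}{q + 5} = - 4 \frac{1 + T}{5 + q} = - \frac{4 \left(1 + T\right)}{5 + q}$)
$\left(J{\left(v{\left(4 \right)} \right)} t{\left(3,3 \right)} + 5\right) \left(-40 + P\right) = \left(0 \frac{4 \left(-1 - 3\right)}{5 + 3} + 5\right) \left(-40 + 7\right) = \left(0 \frac{4 \left(-1 - 3\right)}{8} + 5\right) \left(-33\right) = \left(0 \cdot 4 \cdot \frac{1}{8} \left(-4\right) + 5\right) \left(-33\right) = \left(0 \left(-2\right) + 5\right) \left(-33\right) = \left(0 + 5\right) \left(-33\right) = 5 \left(-33\right) = -165$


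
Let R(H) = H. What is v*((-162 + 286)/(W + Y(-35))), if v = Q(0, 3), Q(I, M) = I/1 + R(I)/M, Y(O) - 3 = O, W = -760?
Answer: 0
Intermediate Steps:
Y(O) = 3 + O
Q(I, M) = I + I/M (Q(I, M) = I/1 + I/M = I*1 + I/M = I + I/M)
v = 0 (v = 0 + 0/3 = 0 + 0*(1/3) = 0 + 0 = 0)
v*((-162 + 286)/(W + Y(-35))) = 0*((-162 + 286)/(-760 + (3 - 35))) = 0*(124/(-760 - 32)) = 0*(124/(-792)) = 0*(124*(-1/792)) = 0*(-31/198) = 0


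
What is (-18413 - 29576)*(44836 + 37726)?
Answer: -3962067818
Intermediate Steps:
(-18413 - 29576)*(44836 + 37726) = -47989*82562 = -3962067818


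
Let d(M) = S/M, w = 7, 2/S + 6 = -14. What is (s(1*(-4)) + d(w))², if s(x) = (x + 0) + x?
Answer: 314721/4900 ≈ 64.229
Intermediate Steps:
S = -⅒ (S = 2/(-6 - 14) = 2/(-20) = 2*(-1/20) = -⅒ ≈ -0.10000)
d(M) = -1/(10*M)
s(x) = 2*x (s(x) = x + x = 2*x)
(s(1*(-4)) + d(w))² = (2*(1*(-4)) - ⅒/7)² = (2*(-4) - ⅒*⅐)² = (-8 - 1/70)² = (-561/70)² = 314721/4900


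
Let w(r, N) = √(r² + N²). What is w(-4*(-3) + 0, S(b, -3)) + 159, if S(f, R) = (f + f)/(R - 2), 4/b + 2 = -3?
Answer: 159 + 4*√5629/25 ≈ 171.00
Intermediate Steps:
b = -⅘ (b = 4/(-2 - 3) = 4/(-5) = 4*(-⅕) = -⅘ ≈ -0.80000)
S(f, R) = 2*f/(-2 + R) (S(f, R) = (2*f)/(-2 + R) = 2*f/(-2 + R))
w(r, N) = √(N² + r²)
w(-4*(-3) + 0, S(b, -3)) + 159 = √((2*(-⅘)/(-2 - 3))² + (-4*(-3) + 0)²) + 159 = √((2*(-⅘)/(-5))² + (12 + 0)²) + 159 = √((2*(-⅘)*(-⅕))² + 12²) + 159 = √((8/25)² + 144) + 159 = √(64/625 + 144) + 159 = √(90064/625) + 159 = 4*√5629/25 + 159 = 159 + 4*√5629/25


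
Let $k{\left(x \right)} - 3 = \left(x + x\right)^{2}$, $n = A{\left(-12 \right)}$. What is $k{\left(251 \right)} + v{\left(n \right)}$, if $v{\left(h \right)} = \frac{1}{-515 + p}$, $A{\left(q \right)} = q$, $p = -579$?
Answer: $\frac{275695657}{1094} \approx 2.5201 \cdot 10^{5}$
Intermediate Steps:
$n = -12$
$k{\left(x \right)} = 3 + 4 x^{2}$ ($k{\left(x \right)} = 3 + \left(x + x\right)^{2} = 3 + \left(2 x\right)^{2} = 3 + 4 x^{2}$)
$v{\left(h \right)} = - \frac{1}{1094}$ ($v{\left(h \right)} = \frac{1}{-515 - 579} = \frac{1}{-1094} = - \frac{1}{1094}$)
$k{\left(251 \right)} + v{\left(n \right)} = \left(3 + 4 \cdot 251^{2}\right) - \frac{1}{1094} = \left(3 + 4 \cdot 63001\right) - \frac{1}{1094} = \left(3 + 252004\right) - \frac{1}{1094} = 252007 - \frac{1}{1094} = \frac{275695657}{1094}$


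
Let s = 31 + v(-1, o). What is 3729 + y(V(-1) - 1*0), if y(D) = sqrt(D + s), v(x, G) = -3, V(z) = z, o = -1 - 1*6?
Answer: 3729 + 3*sqrt(3) ≈ 3734.2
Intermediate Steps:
o = -7 (o = -1 - 6 = -7)
s = 28 (s = 31 - 3 = 28)
y(D) = sqrt(28 + D) (y(D) = sqrt(D + 28) = sqrt(28 + D))
3729 + y(V(-1) - 1*0) = 3729 + sqrt(28 + (-1 - 1*0)) = 3729 + sqrt(28 + (-1 + 0)) = 3729 + sqrt(28 - 1) = 3729 + sqrt(27) = 3729 + 3*sqrt(3)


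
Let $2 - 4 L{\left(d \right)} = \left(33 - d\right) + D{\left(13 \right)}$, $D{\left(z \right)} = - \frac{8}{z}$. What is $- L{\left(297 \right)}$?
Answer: $- \frac{1733}{26} \approx -66.654$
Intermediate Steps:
$L{\left(d \right)} = - \frac{395}{52} + \frac{d}{4}$ ($L{\left(d \right)} = \frac{1}{2} - \frac{\left(33 - d\right) - \frac{8}{13}}{4} = \frac{1}{2} - \frac{\frac{421}{13} - d}{4} = \frac{1}{2} + \left(- \frac{421}{52} + \frac{d}{4}\right) = - \frac{395}{52} + \frac{d}{4}$)
$- L{\left(297 \right)} = - (- \frac{395}{52} + \frac{1}{4} \cdot 297) = - (- \frac{395}{52} + \frac{297}{4}) = \left(-1\right) \frac{1733}{26} = - \frac{1733}{26}$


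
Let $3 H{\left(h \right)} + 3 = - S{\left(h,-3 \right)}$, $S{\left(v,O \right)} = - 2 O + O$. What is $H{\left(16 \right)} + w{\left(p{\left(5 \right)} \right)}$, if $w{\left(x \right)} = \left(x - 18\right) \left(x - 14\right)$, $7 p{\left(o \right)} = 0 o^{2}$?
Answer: $250$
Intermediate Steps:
$S{\left(v,O \right)} = - O$
$p{\left(o \right)} = 0$ ($p{\left(o \right)} = \frac{0 o^{2}}{7} = \frac{1}{7} \cdot 0 = 0$)
$w{\left(x \right)} = \left(-18 + x\right) \left(-14 + x\right)$
$H{\left(h \right)} = -2$ ($H{\left(h \right)} = -1 + \frac{\left(-1\right) \left(\left(-1\right) \left(-3\right)\right)}{3} = -1 + \frac{\left(-1\right) 3}{3} = -1 + \frac{1}{3} \left(-3\right) = -1 - 1 = -2$)
$H{\left(16 \right)} + w{\left(p{\left(5 \right)} \right)} = -2 + \left(252 + 0^{2} - 0\right) = -2 + \left(252 + 0 + 0\right) = -2 + 252 = 250$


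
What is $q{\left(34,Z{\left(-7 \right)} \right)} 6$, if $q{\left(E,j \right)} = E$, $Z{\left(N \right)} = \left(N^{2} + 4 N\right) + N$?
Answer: $204$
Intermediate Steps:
$Z{\left(N \right)} = N^{2} + 5 N$
$q{\left(34,Z{\left(-7 \right)} \right)} 6 = 34 \cdot 6 = 204$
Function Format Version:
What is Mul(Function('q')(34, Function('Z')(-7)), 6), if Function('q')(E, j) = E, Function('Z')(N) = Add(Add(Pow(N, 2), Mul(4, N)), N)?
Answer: 204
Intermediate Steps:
Function('Z')(N) = Add(Pow(N, 2), Mul(5, N))
Mul(Function('q')(34, Function('Z')(-7)), 6) = Mul(34, 6) = 204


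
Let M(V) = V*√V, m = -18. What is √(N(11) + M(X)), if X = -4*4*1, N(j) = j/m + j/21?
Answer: √(-154 - 112896*I)/42 ≈ 5.653 - 5.6607*I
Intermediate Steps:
N(j) = -j/126 (N(j) = j/(-18) + j/21 = j*(-1/18) + j*(1/21) = -j/18 + j/21 = -j/126)
X = -16 (X = -16*1 = -16)
M(V) = V^(3/2)
√(N(11) + M(X)) = √(-1/126*11 + (-16)^(3/2)) = √(-11/126 - 64*I)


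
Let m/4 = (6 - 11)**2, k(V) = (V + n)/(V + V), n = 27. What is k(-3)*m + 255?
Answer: -145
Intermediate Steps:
k(V) = (27 + V)/(2*V) (k(V) = (V + 27)/(V + V) = (27 + V)/((2*V)) = (27 + V)*(1/(2*V)) = (27 + V)/(2*V))
m = 100 (m = 4*(6 - 11)**2 = 4*(-5)**2 = 4*25 = 100)
k(-3)*m + 255 = ((1/2)*(27 - 3)/(-3))*100 + 255 = ((1/2)*(-1/3)*24)*100 + 255 = -4*100 + 255 = -400 + 255 = -145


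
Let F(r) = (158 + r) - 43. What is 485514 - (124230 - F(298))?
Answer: 361697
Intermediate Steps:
F(r) = 115 + r
485514 - (124230 - F(298)) = 485514 - (124230 - (115 + 298)) = 485514 - (124230 - 1*413) = 485514 - (124230 - 413) = 485514 - 1*123817 = 485514 - 123817 = 361697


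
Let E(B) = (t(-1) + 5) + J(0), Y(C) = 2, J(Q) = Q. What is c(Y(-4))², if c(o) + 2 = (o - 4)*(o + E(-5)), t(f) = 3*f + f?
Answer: 64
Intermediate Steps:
t(f) = 4*f
E(B) = 1 (E(B) = (4*(-1) + 5) + 0 = (-4 + 5) + 0 = 1 + 0 = 1)
c(o) = -2 + (1 + o)*(-4 + o) (c(o) = -2 + (o - 4)*(o + 1) = -2 + (-4 + o)*(1 + o) = -2 + (1 + o)*(-4 + o))
c(Y(-4))² = (-6 + 2² - 3*2)² = (-6 + 4 - 6)² = (-8)² = 64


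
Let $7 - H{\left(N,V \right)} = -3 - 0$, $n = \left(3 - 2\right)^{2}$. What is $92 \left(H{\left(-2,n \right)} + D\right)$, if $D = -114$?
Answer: $-9568$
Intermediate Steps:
$n = 1$ ($n = 1^{2} = 1$)
$H{\left(N,V \right)} = 10$ ($H{\left(N,V \right)} = 7 - \left(-3 - 0\right) = 7 - \left(-3 + 0\right) = 7 - -3 = 7 + 3 = 10$)
$92 \left(H{\left(-2,n \right)} + D\right) = 92 \left(10 - 114\right) = 92 \left(-104\right) = -9568$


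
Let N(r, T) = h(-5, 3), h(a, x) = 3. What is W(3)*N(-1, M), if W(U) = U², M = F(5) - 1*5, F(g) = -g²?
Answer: 27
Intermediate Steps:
M = -30 (M = -1*5² - 1*5 = -1*25 - 5 = -25 - 5 = -30)
N(r, T) = 3
W(3)*N(-1, M) = 3²*3 = 9*3 = 27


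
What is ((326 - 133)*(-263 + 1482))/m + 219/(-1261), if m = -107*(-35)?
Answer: 295851532/4722445 ≈ 62.648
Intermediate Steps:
m = 3745
((326 - 133)*(-263 + 1482))/m + 219/(-1261) = ((326 - 133)*(-263 + 1482))/3745 + 219/(-1261) = (193*1219)*(1/3745) + 219*(-1/1261) = 235267*(1/3745) - 219/1261 = 235267/3745 - 219/1261 = 295851532/4722445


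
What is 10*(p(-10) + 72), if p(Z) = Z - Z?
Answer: 720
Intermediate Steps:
p(Z) = 0
10*(p(-10) + 72) = 10*(0 + 72) = 10*72 = 720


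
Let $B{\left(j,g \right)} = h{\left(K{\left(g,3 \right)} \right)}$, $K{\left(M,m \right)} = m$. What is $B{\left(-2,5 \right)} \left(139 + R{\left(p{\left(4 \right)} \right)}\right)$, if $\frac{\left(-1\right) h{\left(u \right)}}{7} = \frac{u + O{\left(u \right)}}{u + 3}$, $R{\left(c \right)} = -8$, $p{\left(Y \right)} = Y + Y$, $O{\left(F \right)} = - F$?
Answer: $0$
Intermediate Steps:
$p{\left(Y \right)} = 2 Y$
$h{\left(u \right)} = 0$ ($h{\left(u \right)} = - 7 \frac{u - u}{u + 3} = - 7 \frac{0}{3 + u} = \left(-7\right) 0 = 0$)
$B{\left(j,g \right)} = 0$
$B{\left(-2,5 \right)} \left(139 + R{\left(p{\left(4 \right)} \right)}\right) = 0 \left(139 - 8\right) = 0 \cdot 131 = 0$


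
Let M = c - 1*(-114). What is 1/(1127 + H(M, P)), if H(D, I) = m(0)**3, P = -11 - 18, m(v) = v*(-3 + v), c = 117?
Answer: 1/1127 ≈ 0.00088731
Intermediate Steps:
M = 231 (M = 117 - 1*(-114) = 117 + 114 = 231)
P = -29
H(D, I) = 0 (H(D, I) = (0*(-3 + 0))**3 = (0*(-3))**3 = 0**3 = 0)
1/(1127 + H(M, P)) = 1/(1127 + 0) = 1/1127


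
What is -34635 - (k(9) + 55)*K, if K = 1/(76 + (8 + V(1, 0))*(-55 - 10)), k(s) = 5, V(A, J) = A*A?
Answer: -17629155/509 ≈ -34635.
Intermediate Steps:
V(A, J) = A**2
K = -1/509 (K = 1/(76 + (8 + 1**2)*(-55 - 10)) = 1/(76 + (8 + 1)*(-65)) = 1/(76 + 9*(-65)) = 1/(76 - 585) = 1/(-509) = -1/509 ≈ -0.0019646)
-34635 - (k(9) + 55)*K = -34635 - (5 + 55)*(-1)/509 = -34635 - 60*(-1)/509 = -34635 - 1*(-60/509) = -34635 + 60/509 = -17629155/509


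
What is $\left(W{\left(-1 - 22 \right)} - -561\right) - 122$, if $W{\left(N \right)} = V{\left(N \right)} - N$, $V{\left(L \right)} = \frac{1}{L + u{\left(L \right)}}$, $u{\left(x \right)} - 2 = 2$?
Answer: $\frac{8777}{19} \approx 461.95$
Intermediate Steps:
$u{\left(x \right)} = 4$ ($u{\left(x \right)} = 2 + 2 = 4$)
$V{\left(L \right)} = \frac{1}{4 + L}$ ($V{\left(L \right)} = \frac{1}{L + 4} = \frac{1}{4 + L}$)
$W{\left(N \right)} = \frac{1}{4 + N} - N$
$\left(W{\left(-1 - 22 \right)} - -561\right) - 122 = \left(\frac{1 - \left(-1 - 22\right) \left(4 - 23\right)}{4 - 23} - -561\right) - 122 = \left(\frac{1 - - 23 \left(4 - 23\right)}{4 - 23} + 561\right) - 122 = \left(\frac{1 - \left(-23\right) \left(-19\right)}{-19} + 561\right) - 122 = \left(- \frac{1 - 437}{19} + 561\right) - 122 = \left(\left(- \frac{1}{19}\right) \left(-436\right) + 561\right) - 122 = \left(\frac{436}{19} + 561\right) - 122 = \frac{11095}{19} - 122 = \frac{8777}{19}$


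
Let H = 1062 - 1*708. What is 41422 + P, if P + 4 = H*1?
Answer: 41772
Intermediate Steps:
H = 354 (H = 1062 - 708 = 354)
P = 350 (P = -4 + 354*1 = -4 + 354 = 350)
41422 + P = 41422 + 350 = 41772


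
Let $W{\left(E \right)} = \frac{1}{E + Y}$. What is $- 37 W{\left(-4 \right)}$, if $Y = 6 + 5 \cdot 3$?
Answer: $- \frac{37}{17} \approx -2.1765$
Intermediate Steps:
$Y = 21$ ($Y = 6 + 15 = 21$)
$W{\left(E \right)} = \frac{1}{21 + E}$ ($W{\left(E \right)} = \frac{1}{E + 21} = \frac{1}{21 + E}$)
$- 37 W{\left(-4 \right)} = - \frac{37}{21 - 4} = - \frac{37}{17}$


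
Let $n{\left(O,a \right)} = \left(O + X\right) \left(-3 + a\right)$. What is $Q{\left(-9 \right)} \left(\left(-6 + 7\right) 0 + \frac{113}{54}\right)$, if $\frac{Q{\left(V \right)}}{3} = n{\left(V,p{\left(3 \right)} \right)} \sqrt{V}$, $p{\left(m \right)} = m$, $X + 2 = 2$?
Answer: $0$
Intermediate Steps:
$X = 0$ ($X = -2 + 2 = 0$)
$n{\left(O,a \right)} = O \left(-3 + a\right)$ ($n{\left(O,a \right)} = \left(O + 0\right) \left(-3 + a\right) = O \left(-3 + a\right)$)
$Q{\left(V \right)} = 0$ ($Q{\left(V \right)} = 3 V \left(-3 + 3\right) \sqrt{V} = 3 V 0 \sqrt{V} = 3 \cdot 0 \sqrt{V} = 3 \cdot 0 = 0$)
$Q{\left(-9 \right)} \left(\left(-6 + 7\right) 0 + \frac{113}{54}\right) = 0 \left(\left(-6 + 7\right) 0 + \frac{113}{54}\right) = 0 \left(1 \cdot 0 + 113 \cdot \frac{1}{54}\right) = 0 \left(0 + \frac{113}{54}\right) = 0 \cdot \frac{113}{54} = 0$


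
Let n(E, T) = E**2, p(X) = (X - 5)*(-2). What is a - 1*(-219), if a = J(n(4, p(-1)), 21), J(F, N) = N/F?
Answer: 3525/16 ≈ 220.31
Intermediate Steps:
p(X) = 10 - 2*X (p(X) = (-5 + X)*(-2) = 10 - 2*X)
a = 21/16 (a = 21/(4**2) = 21/16 ≈ 1.3125)
a - 1*(-219) = 21/16 - 1*(-219) = 21/16 + 219 = 3525/16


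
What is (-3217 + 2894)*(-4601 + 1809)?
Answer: 901816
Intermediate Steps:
(-3217 + 2894)*(-4601 + 1809) = -323*(-2792) = 901816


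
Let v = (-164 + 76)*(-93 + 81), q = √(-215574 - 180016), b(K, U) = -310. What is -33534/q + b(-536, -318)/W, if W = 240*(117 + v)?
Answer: -31/28152 + 16767*I*√395590/197795 ≈ -0.0011012 + 53.317*I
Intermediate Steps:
q = I*√395590 (q = √(-395590) = I*√395590 ≈ 628.96*I)
v = 1056 (v = -88*(-12) = 1056)
W = 281520 (W = 240*(117 + 1056) = 240*1173 = 281520)
-33534/q + b(-536, -318)/W = -33534*(-I*√395590/395590) - 310/281520 = -(-16767)*I*√395590/197795 - 310*1/281520 = 16767*I*√395590/197795 - 31/28152 = -31/28152 + 16767*I*√395590/197795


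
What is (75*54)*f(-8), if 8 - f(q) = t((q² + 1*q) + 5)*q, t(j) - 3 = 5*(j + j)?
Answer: 19893600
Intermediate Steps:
t(j) = 3 + 10*j (t(j) = 3 + 5*(j + j) = 3 + 5*(2*j) = 3 + 10*j)
f(q) = 8 - q*(53 + 10*q + 10*q²) (f(q) = 8 - (3 + 10*((q² + 1*q) + 5))*q = 8 - (3 + 10*((q² + q) + 5))*q = 8 - (3 + 10*((q + q²) + 5))*q = 8 - (3 + 10*(5 + q + q²))*q = 8 - (3 + (50 + 10*q + 10*q²))*q = 8 - (53 + 10*q + 10*q²)*q = 8 - q*(53 + 10*q + 10*q²))
(75*54)*f(-8) = (75*54)*(8 - 1*(-8)*(53 + 10*(-8) + 10*(-8)²)) = 4050*(8 - 1*(-8)*(53 - 80 + 10*64)) = 4050*(8 - 1*(-8)*(53 - 80 + 640)) = 4050*(8 - 1*(-8)*613) = 4050*(8 + 4904) = 4050*4912 = 19893600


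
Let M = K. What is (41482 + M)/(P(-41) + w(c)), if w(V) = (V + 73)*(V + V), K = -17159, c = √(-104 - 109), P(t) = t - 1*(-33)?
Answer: -24323*I/(146*√213 + 434*I) ≈ -2.2324 - 10.96*I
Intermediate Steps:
P(t) = 33 + t (P(t) = t + 33 = 33 + t)
c = I*√213 (c = √(-213) = I*√213 ≈ 14.595*I)
M = -17159
w(V) = 2*V*(73 + V) (w(V) = (73 + V)*(2*V) = 2*V*(73 + V))
(41482 + M)/(P(-41) + w(c)) = (41482 - 17159)/((33 - 41) + 2*(I*√213)*(73 + I*√213)) = 24323/(-8 + 2*I*√213*(73 + I*√213))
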